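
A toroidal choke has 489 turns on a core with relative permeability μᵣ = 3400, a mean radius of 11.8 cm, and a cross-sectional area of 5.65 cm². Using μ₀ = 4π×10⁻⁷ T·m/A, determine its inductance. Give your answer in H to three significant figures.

L ≈ 0.779 H

For a thin toroid, L = μ₀μᵣN²A/(2πR).
L = (4π×10⁻⁷)(3400)(489)²(5.650×10^-4) / (2π×0.118 m) = 0.7786 H.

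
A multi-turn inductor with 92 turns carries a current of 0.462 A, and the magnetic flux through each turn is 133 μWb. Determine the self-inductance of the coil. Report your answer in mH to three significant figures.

Self-inductance is defined by L = NΦ_B/I (flux linkage over current).
L = (92)(1.330×10^-4 Wb)/(0.462 A) = 2.648×10^-2 H.

L ≈ 26.5 mH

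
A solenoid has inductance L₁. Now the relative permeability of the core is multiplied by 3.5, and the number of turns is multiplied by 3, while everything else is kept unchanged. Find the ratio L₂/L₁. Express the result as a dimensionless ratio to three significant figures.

L₂/L₁ = 31.5

For a solenoid, L ∝ μᵣN²A/ℓ.
L₂/L₁ = (3.5) × (3)^2 = 31.5.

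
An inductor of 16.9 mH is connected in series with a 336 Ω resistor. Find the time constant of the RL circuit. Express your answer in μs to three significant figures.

τ = L/R = (1.690×10^-2 H)/(336 Ω) = 5.030×10^-5 s.

τ ≈ 50.3 μs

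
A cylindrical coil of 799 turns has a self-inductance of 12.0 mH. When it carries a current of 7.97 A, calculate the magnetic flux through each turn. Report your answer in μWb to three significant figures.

From L = NΦ_B/I, the flux per turn is Φ_B = LI/N.
Φ_B = (1.200×10^-2 H)(7.97 A)/799 = 1.197×10^-4 Wb.

Φ_B ≈ 120 μWb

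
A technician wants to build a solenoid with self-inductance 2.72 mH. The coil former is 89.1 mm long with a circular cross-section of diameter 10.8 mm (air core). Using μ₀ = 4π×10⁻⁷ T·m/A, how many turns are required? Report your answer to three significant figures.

A = π(d/2)² = π(5.400×10^-3 m)² = 9.161×10^-5 m².
From L = μ₀N²A/ℓ, N = √(Lℓ / (μ₀A)).
N = √[(2.720×10^-3)(8.910×10^-2) / ((4π×10⁻⁷)×9.161×10^-5)] = √(2.105×10^6) ≈ 1450.9.

N ≈ 1450 turns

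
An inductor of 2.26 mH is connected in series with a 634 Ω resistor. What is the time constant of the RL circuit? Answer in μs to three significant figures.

τ ≈ 3.56 μs

τ = L/R = (2.260×10^-3 H)/(634 Ω) = 3.5647×10^-6 s.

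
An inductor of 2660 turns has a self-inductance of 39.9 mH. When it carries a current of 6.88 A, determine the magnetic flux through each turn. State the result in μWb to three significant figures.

From L = NΦ_B/I, the flux per turn is Φ_B = LI/N.
Φ_B = (3.990×10^-2 H)(6.88 A)/2660 = 1.032×10^-4 Wb.

Φ_B ≈ 103 μWb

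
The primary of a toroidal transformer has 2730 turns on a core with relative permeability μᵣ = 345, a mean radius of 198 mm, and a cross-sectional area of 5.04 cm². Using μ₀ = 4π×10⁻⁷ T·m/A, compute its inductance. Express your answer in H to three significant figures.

For a thin toroid, L = μ₀μᵣN²A/(2πR).
L = (4π×10⁻⁷)(345)(2730)²(5.040×10^-4) / (2π×0.198 m) = 1.309 H.

L ≈ 1.31 H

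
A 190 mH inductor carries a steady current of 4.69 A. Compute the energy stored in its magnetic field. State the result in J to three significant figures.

U ≈ 2.09 J

Stored magnetic energy: U = ½LI².
U = ½(0.19 H)(4.69 A)² = 2.09 J.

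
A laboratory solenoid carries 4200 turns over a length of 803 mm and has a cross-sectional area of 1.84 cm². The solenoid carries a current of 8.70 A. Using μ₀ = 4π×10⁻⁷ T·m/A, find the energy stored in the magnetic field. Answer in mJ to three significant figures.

A = 1.84 cm² = 1.840×10^-4 m².
L = μ₀N²A/ℓ = (4π×10⁻⁷)(4200)²(1.840×10^-4)/(0.803) = 5.079×10^-3 H.
U = ½LI² = ½(5.079×10^-3)(8.70)² = 0.1922 J.

U ≈ 192 mJ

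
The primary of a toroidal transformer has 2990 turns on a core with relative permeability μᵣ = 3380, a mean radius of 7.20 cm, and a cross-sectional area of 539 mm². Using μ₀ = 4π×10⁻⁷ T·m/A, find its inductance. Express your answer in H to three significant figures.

L ≈ 45.2 H

For a thin toroid, L = μ₀μᵣN²A/(2πR).
L = (4π×10⁻⁷)(3380)(2990)²(5.390×10^-4) / (2π×7.200×10^-2 m) = 45.24 H.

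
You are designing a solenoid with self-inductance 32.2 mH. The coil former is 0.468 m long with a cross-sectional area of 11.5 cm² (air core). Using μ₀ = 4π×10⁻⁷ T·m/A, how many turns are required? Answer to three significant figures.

A = 11.5 cm² = 1.150×10^-3 m².
From L = μ₀N²A/ℓ, N = √(Lℓ / (μ₀A)).
N = √[(3.220×10^-2)(0.468) / ((4π×10⁻⁷)×1.150×10^-3)] = √(1.043×10^7) ≈ 3229.2.

N ≈ 3230 turns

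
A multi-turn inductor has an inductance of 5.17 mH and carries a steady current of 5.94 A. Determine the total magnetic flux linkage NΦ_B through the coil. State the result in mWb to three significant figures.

From L = NΦ_B/I, the flux linkage is NΦ_B = LI.
NΦ_B = (5.170×10^-3 H)(5.94 A) = 3.071×10^-2 Wb.

NΦ_B ≈ 30.7 mWb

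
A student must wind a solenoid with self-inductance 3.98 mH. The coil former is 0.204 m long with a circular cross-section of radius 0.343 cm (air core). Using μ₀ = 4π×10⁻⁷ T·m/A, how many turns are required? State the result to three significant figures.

A = πr² = π(3.430×10^-3 m)² = 3.696×10^-5 m².
From L = μ₀N²A/ℓ, N = √(Lℓ / (μ₀A)).
N = √[(3.980×10^-3)(0.204) / ((4π×10⁻⁷)×3.696×10^-5)] = √(1.748×10^7) ≈ 4181.0.

N ≈ 4180 turns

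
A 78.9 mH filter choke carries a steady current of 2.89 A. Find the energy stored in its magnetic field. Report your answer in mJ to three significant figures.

U ≈ 329 mJ

Stored magnetic energy: U = ½LI².
U = ½(7.890×10^-2 H)(2.89 A)² = 0.32949 J.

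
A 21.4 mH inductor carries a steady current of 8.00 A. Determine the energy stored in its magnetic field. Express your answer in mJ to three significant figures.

Stored magnetic energy: U = ½LI².
U = ½(2.140×10^-2 H)(8.00 A)² = 0.6848 J.

U ≈ 685 mJ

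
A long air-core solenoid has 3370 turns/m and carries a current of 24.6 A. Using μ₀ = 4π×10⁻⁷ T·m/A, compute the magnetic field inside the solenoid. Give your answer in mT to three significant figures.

B ≈ 104 mT

Inside a long solenoid, B = μ₀nI.
B = (4π×10⁻⁷)(3.370×10^3 m⁻¹)(24.6 A) = 0.1042 T.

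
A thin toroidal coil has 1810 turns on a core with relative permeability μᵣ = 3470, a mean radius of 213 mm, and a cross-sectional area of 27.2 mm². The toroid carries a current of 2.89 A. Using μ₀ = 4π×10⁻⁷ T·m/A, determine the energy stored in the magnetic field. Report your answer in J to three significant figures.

U ≈ 1.21 J

L = μ₀μᵣN²A/(2πR) = (4π×10⁻⁷)(3470)(1810)²(2.720×10^-5)/(2π×0.213) = 0.2903 H.
U = ½LI² = ½(0.2903)(2.89)² = 1.212 J.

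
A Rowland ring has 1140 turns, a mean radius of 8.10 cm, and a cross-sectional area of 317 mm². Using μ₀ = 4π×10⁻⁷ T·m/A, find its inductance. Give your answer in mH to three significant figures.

For a thin toroid, L = μ₀N²A/(2πR).
L = (4π×10⁻⁷)(1140)²(3.170×10^-4) / (2π×8.100×10^-2 m) = 1.017×10^-3 H.

L ≈ 1.02 mH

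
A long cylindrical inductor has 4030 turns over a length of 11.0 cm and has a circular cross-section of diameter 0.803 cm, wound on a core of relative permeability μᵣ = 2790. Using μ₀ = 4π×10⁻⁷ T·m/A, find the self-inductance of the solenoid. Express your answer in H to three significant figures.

A = π(d/2)² = π(4.015×10^-3 m)² = 5.064×10^-5 m².
For a long solenoid, L = μ₀μᵣN²A/ℓ.
L = (4π×10⁻⁷)(2790)(4030)²(5.064×10^-5)/(0.11 m) = 26.22 H.

L ≈ 26.2 H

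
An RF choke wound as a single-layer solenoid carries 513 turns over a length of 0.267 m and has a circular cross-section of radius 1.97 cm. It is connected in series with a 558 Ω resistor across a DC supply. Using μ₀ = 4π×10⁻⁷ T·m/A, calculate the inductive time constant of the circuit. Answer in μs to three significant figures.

A = πr² = π(1.970×10^-2 m)² = 1.219×10^-3 m².
L = μ₀N²A/ℓ = (4π×10⁻⁷)(513)²(1.219×10^-3)/(0.267) = 1.510×10^-3 H.
τ = L/R = (1.510×10^-3)/(558) = 2.706×10^-6 s.

τ ≈ 2.71 μs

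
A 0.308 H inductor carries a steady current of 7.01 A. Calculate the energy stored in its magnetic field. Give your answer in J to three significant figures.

Stored magnetic energy: U = ½LI².
U = ½(0.308 H)(7.01 A)² = 7.568 J.

U ≈ 7.57 J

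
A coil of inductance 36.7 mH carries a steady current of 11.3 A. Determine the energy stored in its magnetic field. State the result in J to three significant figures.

Stored magnetic energy: U = ½LI².
U = ½(3.670×10^-2 H)(11.3 A)² = 2.343 J.

U ≈ 2.34 J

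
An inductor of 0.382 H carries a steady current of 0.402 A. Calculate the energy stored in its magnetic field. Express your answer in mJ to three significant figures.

U ≈ 30.9 mJ

Stored magnetic energy: U = ½LI².
U = ½(0.382 H)(0.402 A)² = 3.087×10^-2 J.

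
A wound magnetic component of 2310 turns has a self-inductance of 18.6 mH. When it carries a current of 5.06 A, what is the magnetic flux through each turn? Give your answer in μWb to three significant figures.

Φ_B ≈ 40.7 μWb

From L = NΦ_B/I, the flux per turn is Φ_B = LI/N.
Φ_B = (1.860×10^-2 H)(5.06 A)/2310 = 4.074×10^-5 Wb.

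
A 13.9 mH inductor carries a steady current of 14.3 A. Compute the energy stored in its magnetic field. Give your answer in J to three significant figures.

Stored magnetic energy: U = ½LI².
U = ½(1.390×10^-2 H)(14.3 A)² = 1.421 J.

U ≈ 1.42 J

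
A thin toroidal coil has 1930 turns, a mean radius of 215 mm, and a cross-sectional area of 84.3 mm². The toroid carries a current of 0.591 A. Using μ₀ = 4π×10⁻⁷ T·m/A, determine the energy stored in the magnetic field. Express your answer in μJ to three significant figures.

U ≈ 51.0 μJ

L = μ₀N²A/(2πR) = (4π×10⁻⁷)(1930)²(8.430×10^-5)/(2π×0.215) = 2.921×10^-4 H.
U = ½LI² = ½(2.921×10^-4)(0.591)² = 5.101×10^-5 J.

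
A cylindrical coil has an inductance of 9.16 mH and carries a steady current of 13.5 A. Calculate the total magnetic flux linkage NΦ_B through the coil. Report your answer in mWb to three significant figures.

From L = NΦ_B/I, the flux linkage is NΦ_B = LI.
NΦ_B = (9.160×10^-3 H)(13.5 A) = 0.1237 Wb.

NΦ_B ≈ 124 mWb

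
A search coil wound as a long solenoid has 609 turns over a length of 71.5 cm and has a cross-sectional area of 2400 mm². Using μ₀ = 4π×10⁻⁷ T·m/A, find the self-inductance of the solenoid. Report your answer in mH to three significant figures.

L ≈ 1.56 mH

A = 2400 mm² = 2.400×10^-3 m².
For a long solenoid, L = μ₀N²A/ℓ.
L = (4π×10⁻⁷)(609)²(2.400×10^-3)/(0.715 m) = 1.564×10^-3 H.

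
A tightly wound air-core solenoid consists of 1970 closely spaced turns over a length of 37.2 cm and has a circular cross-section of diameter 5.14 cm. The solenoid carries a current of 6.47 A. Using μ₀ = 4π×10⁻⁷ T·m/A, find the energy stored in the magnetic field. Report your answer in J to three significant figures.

A = π(d/2)² = π(2.570×10^-2 m)² = 2.07499×10^-3 m².
L = μ₀N²A/ℓ = (4π×10⁻⁷)(1970)²(2.07499×10^-3)/(0.372) = 2.720×10^-2 H.
U = ½LI² = ½(2.720×10^-2)(6.47)² = 0.5694 J.

U ≈ 0.569 J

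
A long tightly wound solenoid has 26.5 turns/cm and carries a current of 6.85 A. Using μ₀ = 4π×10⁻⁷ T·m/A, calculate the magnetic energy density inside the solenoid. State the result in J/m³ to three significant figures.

u ≈ 207 J/m³

B = μ₀nI = (4π×10⁻⁷)(2.650×10^3)(6.85) = 2.281×10^-2 T.
u = B²/(2μ₀) = (2.281×10^-2)²/(2×4π×10⁻⁷) = 207 J/m³.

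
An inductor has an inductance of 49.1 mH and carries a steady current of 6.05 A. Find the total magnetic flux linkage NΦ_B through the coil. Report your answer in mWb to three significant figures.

From L = NΦ_B/I, the flux linkage is NΦ_B = LI.
NΦ_B = (4.910×10^-2 H)(6.05 A) = 0.2971 Wb.

NΦ_B ≈ 297 mWb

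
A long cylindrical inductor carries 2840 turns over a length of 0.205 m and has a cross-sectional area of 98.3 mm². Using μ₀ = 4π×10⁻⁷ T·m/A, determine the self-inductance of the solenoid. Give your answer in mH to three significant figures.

L ≈ 4.86 mH

A = 98.3 mm² = 9.830×10^-5 m².
For a long solenoid, L = μ₀N²A/ℓ.
L = (4π×10⁻⁷)(2840)²(9.830×10^-5)/(0.205 m) = 4.860×10^-3 H.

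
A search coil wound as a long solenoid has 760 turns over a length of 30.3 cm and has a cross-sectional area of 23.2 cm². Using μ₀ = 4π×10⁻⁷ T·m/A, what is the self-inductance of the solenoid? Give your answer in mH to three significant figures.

L ≈ 5.56 mH

A = 23.2 cm² = 2.320×10^-3 m².
For a long solenoid, L = μ₀N²A/ℓ.
L = (4π×10⁻⁷)(760)²(2.320×10^-3)/(0.303 m) = 5.558×10^-3 H.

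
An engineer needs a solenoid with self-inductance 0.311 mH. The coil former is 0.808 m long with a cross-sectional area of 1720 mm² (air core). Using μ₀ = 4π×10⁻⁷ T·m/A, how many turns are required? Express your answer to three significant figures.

N ≈ 341 turns

A = 1720 mm² = 1.720×10^-3 m².
From L = μ₀N²A/ℓ, N = √(Lℓ / (μ₀A)).
N = √[(3.110×10^-4)(0.808) / ((4π×10⁻⁷)×1.720×10^-3)] = √(1.163×10^5) ≈ 341.0.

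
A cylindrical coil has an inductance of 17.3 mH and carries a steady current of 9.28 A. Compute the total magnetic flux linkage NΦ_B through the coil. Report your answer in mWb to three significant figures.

NΦ_B ≈ 161 mWb

From L = NΦ_B/I, the flux linkage is NΦ_B = LI.
NΦ_B = (1.730×10^-2 H)(9.28 A) = 0.1605 Wb.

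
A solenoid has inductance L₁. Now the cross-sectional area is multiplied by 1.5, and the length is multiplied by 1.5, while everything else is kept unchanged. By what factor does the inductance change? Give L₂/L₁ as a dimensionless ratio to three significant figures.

L₂/L₁ = 1.00

For a solenoid, L ∝ μᵣN²A/ℓ.
L₂/L₁ = (1.5) × (1.5)^-1 = 1.00.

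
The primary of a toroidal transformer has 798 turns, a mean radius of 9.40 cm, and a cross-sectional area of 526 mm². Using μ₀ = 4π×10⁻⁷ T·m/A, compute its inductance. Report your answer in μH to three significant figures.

L ≈ 713 μH

For a thin toroid, L = μ₀N²A/(2πR).
L = (4π×10⁻⁷)(798)²(5.260×10^-4) / (2π×9.400×10^-2 m) = 7.127×10^-4 H.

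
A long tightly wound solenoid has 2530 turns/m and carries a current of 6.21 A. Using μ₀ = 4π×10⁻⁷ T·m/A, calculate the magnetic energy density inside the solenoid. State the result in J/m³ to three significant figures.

B = μ₀nI = (4π×10⁻⁷)(2.530×10^3)(6.21) = 1.974×10^-2 T.
u = B²/(2μ₀) = (1.974×10^-2)²/(2×4π×10⁻⁷) = 155.1 J/m³.

u ≈ 155 J/m³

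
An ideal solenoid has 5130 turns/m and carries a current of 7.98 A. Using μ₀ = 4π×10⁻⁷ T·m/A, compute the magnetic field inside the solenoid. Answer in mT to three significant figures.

B ≈ 51.4 mT

Inside a long solenoid, B = μ₀nI.
B = (4π×10⁻⁷)(5.130×10^3 m⁻¹)(7.98 A) = 5.144×10^-2 T.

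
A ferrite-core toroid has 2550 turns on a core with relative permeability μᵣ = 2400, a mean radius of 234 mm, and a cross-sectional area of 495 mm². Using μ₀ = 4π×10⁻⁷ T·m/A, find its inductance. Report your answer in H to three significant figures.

For a thin toroid, L = μ₀μᵣN²A/(2πR).
L = (4π×10⁻⁷)(2400)(2550)²(4.950×10^-4) / (2π×0.234 m) = 6.603 H.

L ≈ 6.60 H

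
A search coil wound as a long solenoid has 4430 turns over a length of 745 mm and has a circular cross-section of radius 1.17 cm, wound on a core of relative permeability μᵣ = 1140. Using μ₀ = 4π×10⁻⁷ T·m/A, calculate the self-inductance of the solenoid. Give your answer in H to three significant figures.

L ≈ 16.2 H

A = πr² = π(1.170×10^-2 m)² = 4.301×10^-4 m².
For a long solenoid, L = μ₀μᵣN²A/ℓ.
L = (4π×10⁻⁷)(1140)(4430)²(4.301×10^-4)/(0.745 m) = 16.23 H.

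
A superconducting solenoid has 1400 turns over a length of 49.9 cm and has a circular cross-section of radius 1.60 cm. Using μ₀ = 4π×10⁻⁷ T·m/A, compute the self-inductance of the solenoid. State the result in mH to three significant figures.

L ≈ 3.97 mH

A = πr² = π(1.600×10^-2 m)² = 8.042×10^-4 m².
For a long solenoid, L = μ₀N²A/ℓ.
L = (4π×10⁻⁷)(1400)²(8.042×10^-4)/(0.499 m) = 3.970×10^-3 H.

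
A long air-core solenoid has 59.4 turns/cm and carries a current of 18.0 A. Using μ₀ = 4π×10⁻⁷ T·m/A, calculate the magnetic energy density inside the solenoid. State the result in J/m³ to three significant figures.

B = μ₀nI = (4π×10⁻⁷)(5.940×10^3)(18.0) = 0.1344 T.
u = B²/(2μ₀) = (0.1344)²/(2×4π×10⁻⁷) = 7.183×10^3 J/m³.

u ≈ 7180 J/m³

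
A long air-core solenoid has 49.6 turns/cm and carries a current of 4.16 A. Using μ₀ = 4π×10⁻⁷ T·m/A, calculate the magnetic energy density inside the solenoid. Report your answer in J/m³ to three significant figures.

B = μ₀nI = (4π×10⁻⁷)(4.960×10^3)(4.16) = 2.593×10^-2 T.
u = B²/(2μ₀) = (2.593×10^-2)²/(2×4π×10⁻⁷) = 267.5 J/m³.

u ≈ 268 J/m³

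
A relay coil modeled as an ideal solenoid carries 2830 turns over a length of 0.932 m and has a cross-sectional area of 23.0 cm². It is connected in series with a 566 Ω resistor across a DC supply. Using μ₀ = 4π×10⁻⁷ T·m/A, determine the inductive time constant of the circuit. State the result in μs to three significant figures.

τ ≈ 43.9 μs

A = 23.0 cm² = 2.300×10^-3 m².
L = μ₀N²A/ℓ = (4π×10⁻⁷)(2830)²(2.300×10^-3)/(0.932) = 2.484×10^-2 H.
τ = L/R = (2.484×10^-2)/(566) = 4.388×10^-5 s.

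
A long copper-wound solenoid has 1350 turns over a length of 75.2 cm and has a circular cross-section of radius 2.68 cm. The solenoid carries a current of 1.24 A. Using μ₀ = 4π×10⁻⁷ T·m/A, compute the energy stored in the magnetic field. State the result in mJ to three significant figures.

A = πr² = π(2.680×10^-2 m)² = 2.256×10^-3 m².
L = μ₀N²A/ℓ = (4π×10⁻⁷)(1350)²(2.256×10^-3)/(0.752) = 6.872×10^-3 H.
U = ½LI² = ½(6.872×10^-3)(1.24)² = 5.283×10^-3 J.

U ≈ 5.28 mJ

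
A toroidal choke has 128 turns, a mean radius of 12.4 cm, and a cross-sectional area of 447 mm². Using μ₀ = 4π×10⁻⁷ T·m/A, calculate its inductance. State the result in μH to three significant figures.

L ≈ 11.8 μH

For a thin toroid, L = μ₀N²A/(2πR).
L = (4π×10⁻⁷)(128)²(4.470×10^-4) / (2π×0.124 m) = 1.181×10^-5 H.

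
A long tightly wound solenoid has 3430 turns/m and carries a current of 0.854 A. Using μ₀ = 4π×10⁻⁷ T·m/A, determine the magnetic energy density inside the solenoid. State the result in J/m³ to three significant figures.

B = μ₀nI = (4π×10⁻⁷)(3.430×10^3)(0.854) = 3.681×10^-3 T.
u = B²/(2μ₀) = (3.681×10^-3)²/(2×4π×10⁻⁷) = 5.391 J/m³.

u ≈ 5.39 J/m³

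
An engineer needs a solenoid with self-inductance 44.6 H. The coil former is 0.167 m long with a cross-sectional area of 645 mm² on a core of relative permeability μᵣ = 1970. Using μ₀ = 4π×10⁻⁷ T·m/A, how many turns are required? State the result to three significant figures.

A = 645 mm² = 6.450×10^-4 m².
From L = μ₀μᵣN²A/ℓ, N = √(Lℓ / (μ₀μᵣA)).
N = √[(44.6)(0.167) / ((4π×10⁻⁷)(1970)×6.450×10^-4)] = √(4.6646×10^6) ≈ 2159.8.

N ≈ 2160 turns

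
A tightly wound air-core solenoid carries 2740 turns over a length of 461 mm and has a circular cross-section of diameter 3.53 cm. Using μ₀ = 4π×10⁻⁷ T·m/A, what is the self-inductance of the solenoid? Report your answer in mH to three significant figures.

A = π(d/2)² = π(1.765×10^-2 m)² = 9.787×10^-4 m².
For a long solenoid, L = μ₀N²A/ℓ.
L = (4π×10⁻⁷)(2740)²(9.787×10^-4)/(0.461 m) = 2.003×10^-2 H.

L ≈ 20.0 mH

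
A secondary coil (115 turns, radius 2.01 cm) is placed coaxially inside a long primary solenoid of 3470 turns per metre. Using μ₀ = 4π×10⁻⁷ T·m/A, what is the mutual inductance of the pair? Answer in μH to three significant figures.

M ≈ 636 μH

The outer solenoid produces a uniform field B₁ = μ₀n₁I₁ across the inner coil,
so the flux linkage is N₂Φ = N₂B₁A₂ = μ₀n₁N₂A₂·I₁, giving M = μ₀n₁N₂A₂.
A₂ = πr² = π(2.010×10^-2 m)² = 1.269×10^-3 m².
M = (4π×10⁻⁷)(3470)(115)(1.269×10^-3) = 6.3647×10^-4 H.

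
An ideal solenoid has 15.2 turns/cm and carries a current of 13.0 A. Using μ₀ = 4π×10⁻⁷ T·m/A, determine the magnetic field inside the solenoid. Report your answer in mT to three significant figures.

B ≈ 24.8 mT

Inside a long solenoid, B = μ₀nI.
B = (4π×10⁻⁷)(1.520×10^3 m⁻¹)(13.0 A) = 2.483×10^-2 T.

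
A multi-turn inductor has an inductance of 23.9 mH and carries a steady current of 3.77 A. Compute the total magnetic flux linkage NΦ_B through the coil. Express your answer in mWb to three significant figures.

From L = NΦ_B/I, the flux linkage is NΦ_B = LI.
NΦ_B = (2.390×10^-2 H)(3.77 A) = 9.010×10^-2 Wb.

NΦ_B ≈ 90.1 mWb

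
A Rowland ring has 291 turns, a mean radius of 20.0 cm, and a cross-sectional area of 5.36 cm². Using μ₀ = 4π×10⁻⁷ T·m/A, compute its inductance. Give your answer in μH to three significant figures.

L ≈ 45.4 μH

For a thin toroid, L = μ₀N²A/(2πR).
L = (4π×10⁻⁷)(291)²(5.360×10^-4) / (2π×0.2 m) = 4.539×10^-5 H.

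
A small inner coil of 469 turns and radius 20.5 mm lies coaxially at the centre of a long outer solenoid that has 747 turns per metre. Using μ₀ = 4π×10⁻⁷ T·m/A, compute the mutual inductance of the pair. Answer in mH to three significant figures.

The outer solenoid produces a uniform field B₁ = μ₀n₁I₁ across the inner coil,
so the flux linkage is N₂Φ = N₂B₁A₂ = μ₀n₁N₂A₂·I₁, giving M = μ₀n₁N₂A₂.
A₂ = πr² = π(2.050×10^-2 m)² = 1.320×10^-3 m².
M = (4π×10⁻⁷)(747)(469)(1.320×10^-3) = 5.812×10^-4 H.

M ≈ 0.581 mH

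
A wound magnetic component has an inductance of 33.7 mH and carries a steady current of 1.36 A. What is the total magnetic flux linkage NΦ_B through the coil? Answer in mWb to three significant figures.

From L = NΦ_B/I, the flux linkage is NΦ_B = LI.
NΦ_B = (3.370×10^-2 H)(1.36 A) = 4.583×10^-2 Wb.

NΦ_B ≈ 45.8 mWb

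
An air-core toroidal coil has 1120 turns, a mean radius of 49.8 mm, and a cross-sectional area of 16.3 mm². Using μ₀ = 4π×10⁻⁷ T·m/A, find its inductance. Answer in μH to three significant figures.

For a thin toroid, L = μ₀N²A/(2πR).
L = (4π×10⁻⁷)(1120)²(1.630×10^-5) / (2π×4.980×10^-2 m) = 8.212×10^-5 H.

L ≈ 82.1 μH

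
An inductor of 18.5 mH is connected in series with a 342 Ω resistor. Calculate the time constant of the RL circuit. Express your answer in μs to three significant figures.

τ ≈ 54.1 μs

τ = L/R = (1.850×10^-2 H)/(342 Ω) = 5.409×10^-5 s.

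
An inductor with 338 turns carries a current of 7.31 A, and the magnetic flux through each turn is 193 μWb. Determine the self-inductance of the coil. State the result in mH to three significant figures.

L ≈ 8.92 mH

Self-inductance is defined by L = NΦ_B/I (flux linkage over current).
L = (338)(1.930×10^-4 Wb)/(7.31 A) = 8.924×10^-3 H.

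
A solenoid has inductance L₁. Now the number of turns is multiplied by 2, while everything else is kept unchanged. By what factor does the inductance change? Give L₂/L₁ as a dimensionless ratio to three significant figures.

L₂/L₁ = 4.00

For a solenoid, L ∝ μᵣN²A/ℓ.
L₂/L₁ = (2)^2 = 4.00.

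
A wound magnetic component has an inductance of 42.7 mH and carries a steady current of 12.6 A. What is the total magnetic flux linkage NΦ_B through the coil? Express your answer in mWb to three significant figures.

From L = NΦ_B/I, the flux linkage is NΦ_B = LI.
NΦ_B = (4.270×10^-2 H)(12.6 A) = 0.538 Wb.

NΦ_B ≈ 538 mWb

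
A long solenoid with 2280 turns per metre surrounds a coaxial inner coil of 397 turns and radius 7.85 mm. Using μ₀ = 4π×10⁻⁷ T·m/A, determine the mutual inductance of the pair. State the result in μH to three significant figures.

M ≈ 220 μH

The outer solenoid produces a uniform field B₁ = μ₀n₁I₁ across the inner coil,
so the flux linkage is N₂Φ = N₂B₁A₂ = μ₀n₁N₂A₂·I₁, giving M = μ₀n₁N₂A₂.
A₂ = πr² = π(7.850×10^-3 m)² = 1.936×10^-4 m².
M = (4π×10⁻⁷)(2280)(397)(1.936×10^-4) = 2.202×10^-4 H.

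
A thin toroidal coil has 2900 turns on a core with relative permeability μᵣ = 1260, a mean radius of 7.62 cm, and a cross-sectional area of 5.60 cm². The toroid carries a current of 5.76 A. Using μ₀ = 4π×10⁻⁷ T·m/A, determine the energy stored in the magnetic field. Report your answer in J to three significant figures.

U ≈ 258 J

L = μ₀μᵣN²A/(2πR) = (4π×10⁻⁷)(1260)(2900)²(5.600×10^-4)/(2π×7.620×10^-2) = 15.58 H.
U = ½LI² = ½(15.58)(5.76)² = 258.4 J.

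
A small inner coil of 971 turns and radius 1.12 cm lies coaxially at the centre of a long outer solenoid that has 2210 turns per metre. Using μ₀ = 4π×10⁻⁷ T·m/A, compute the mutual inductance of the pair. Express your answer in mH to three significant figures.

The outer solenoid produces a uniform field B₁ = μ₀n₁I₁ across the inner coil,
so the flux linkage is N₂Φ = N₂B₁A₂ = μ₀n₁N₂A₂·I₁, giving M = μ₀n₁N₂A₂.
A₂ = πr² = π(1.120×10^-2 m)² = 3.941×10^-4 m².
M = (4π×10⁻⁷)(2210)(971)(3.941×10^-4) = 1.063×10^-3 H.

M ≈ 1.06 mH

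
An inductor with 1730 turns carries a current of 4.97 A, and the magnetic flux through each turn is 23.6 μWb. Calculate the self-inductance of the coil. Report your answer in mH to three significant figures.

L ≈ 8.21 mH

Self-inductance is defined by L = NΦ_B/I (flux linkage over current).
L = (1730)(2.360×10^-5 Wb)/(4.97 A) = 8.2149×10^-3 H.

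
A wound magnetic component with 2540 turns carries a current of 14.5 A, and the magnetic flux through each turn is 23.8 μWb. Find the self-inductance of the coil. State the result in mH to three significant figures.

L ≈ 4.17 mH

Self-inductance is defined by L = NΦ_B/I (flux linkage over current).
L = (2540)(2.380×10^-5 Wb)/(14.5 A) = 4.169×10^-3 H.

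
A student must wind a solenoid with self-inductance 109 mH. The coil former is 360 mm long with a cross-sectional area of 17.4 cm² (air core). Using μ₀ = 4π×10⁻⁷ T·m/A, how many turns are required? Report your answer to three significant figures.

N ≈ 4240 turns

A = 17.4 cm² = 1.740×10^-3 m².
From L = μ₀N²A/ℓ, N = √(Lℓ / (μ₀A)).
N = √[(0.109)(0.36) / ((4π×10⁻⁷)×1.740×10^-3)] = √(1.7946×10^7) ≈ 4236.3.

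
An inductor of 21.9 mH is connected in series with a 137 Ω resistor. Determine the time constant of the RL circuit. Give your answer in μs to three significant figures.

τ ≈ 160 μs

τ = L/R = (2.190×10^-2 H)/(137 Ω) = 1.599×10^-4 s.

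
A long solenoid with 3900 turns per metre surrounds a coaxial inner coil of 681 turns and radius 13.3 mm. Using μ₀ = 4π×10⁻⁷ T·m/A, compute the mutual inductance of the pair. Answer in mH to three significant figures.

The outer solenoid produces a uniform field B₁ = μ₀n₁I₁ across the inner coil,
so the flux linkage is N₂Φ = N₂B₁A₂ = μ₀n₁N₂A₂·I₁, giving M = μ₀n₁N₂A₂.
A₂ = πr² = π(1.330×10^-2 m)² = 5.557×10^-4 m².
M = (4π×10⁻⁷)(3900)(681)(5.557×10^-4) = 1.8547×10^-3 H.

M ≈ 1.85 mH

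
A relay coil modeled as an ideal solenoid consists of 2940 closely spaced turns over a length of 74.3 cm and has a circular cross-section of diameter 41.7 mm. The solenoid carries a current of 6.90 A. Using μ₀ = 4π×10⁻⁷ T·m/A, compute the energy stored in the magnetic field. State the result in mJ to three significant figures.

A = π(d/2)² = π(2.085×10^-2 m)² = 1.366×10^-3 m².
L = μ₀N²A/ℓ = (4π×10⁻⁷)(2940)²(1.366×10^-3)/(0.743) = 1.997×10^-2 H.
U = ½LI² = ½(1.997×10^-2)(6.90)² = 0.4753 J.

U ≈ 475 mJ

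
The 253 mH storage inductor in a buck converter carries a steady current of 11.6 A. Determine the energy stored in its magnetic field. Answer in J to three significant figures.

Stored magnetic energy: U = ½LI².
U = ½(0.253 H)(11.6 A)² = 17.02 J.

U ≈ 17.0 J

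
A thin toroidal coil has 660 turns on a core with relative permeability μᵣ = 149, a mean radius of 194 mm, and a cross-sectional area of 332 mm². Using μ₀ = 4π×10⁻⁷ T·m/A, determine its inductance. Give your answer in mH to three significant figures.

L ≈ 22.2 mH

For a thin toroid, L = μ₀μᵣN²A/(2πR).
L = (4π×10⁻⁷)(149)(660)²(3.320×10^-4) / (2π×0.194 m) = 2.221×10^-2 H.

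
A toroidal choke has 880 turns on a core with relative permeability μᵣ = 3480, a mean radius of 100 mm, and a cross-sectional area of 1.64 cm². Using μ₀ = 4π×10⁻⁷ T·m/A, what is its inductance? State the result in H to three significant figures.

L ≈ 0.884 H

For a thin toroid, L = μ₀μᵣN²A/(2πR).
L = (4π×10⁻⁷)(3480)(880)²(1.640×10^-4) / (2π×0.1 m) = 0.8839 H.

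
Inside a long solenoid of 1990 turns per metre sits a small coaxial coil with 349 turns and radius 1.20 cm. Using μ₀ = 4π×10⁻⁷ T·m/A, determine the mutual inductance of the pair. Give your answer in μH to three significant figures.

M ≈ 395 μH

The outer solenoid produces a uniform field B₁ = μ₀n₁I₁ across the inner coil,
so the flux linkage is N₂Φ = N₂B₁A₂ = μ₀n₁N₂A₂·I₁, giving M = μ₀n₁N₂A₂.
A₂ = πr² = π(1.200×10^-2 m)² = 4.524×10^-4 m².
M = (4π×10⁻⁷)(1990)(349)(4.524×10^-4) = 3.948×10^-4 H.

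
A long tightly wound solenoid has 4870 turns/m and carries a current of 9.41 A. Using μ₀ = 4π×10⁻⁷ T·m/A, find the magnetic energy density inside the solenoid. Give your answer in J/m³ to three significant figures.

u ≈ 1320 J/m³

B = μ₀nI = (4π×10⁻⁷)(4.870×10^3)(9.41) = 5.759×10^-2 T.
u = B²/(2μ₀) = (5.759×10^-2)²/(2×4π×10⁻⁷) = 1.320×10^3 J/m³.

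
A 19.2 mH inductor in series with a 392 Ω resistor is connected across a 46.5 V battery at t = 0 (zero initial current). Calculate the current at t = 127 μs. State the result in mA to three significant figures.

I ≈ 110 mA

τ = L/R = 1.920×10^-2/392 = 4.898×10^-5 s; final current I_∞ = ε/R = 46.5/392 = 0.1186 A.
I(t) = I_∞(1 − e^(−t/τ)) with t/τ = 2.593.
I = (0.1186)(1 − e^(−2.593)) = 0.1097 A.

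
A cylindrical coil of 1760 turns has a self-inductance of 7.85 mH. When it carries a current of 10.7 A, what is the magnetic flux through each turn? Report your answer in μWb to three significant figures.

From L = NΦ_B/I, the flux per turn is Φ_B = LI/N.
Φ_B = (7.850×10^-3 H)(10.7 A)/1760 = 4.772×10^-5 Wb.

Φ_B ≈ 47.7 μWb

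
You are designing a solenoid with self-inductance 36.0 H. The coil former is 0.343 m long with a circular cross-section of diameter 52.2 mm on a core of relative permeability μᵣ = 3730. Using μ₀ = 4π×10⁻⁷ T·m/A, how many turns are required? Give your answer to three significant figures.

N ≈ 1110 turns

A = π(d/2)² = π(2.610×10^-2 m)² = 2.140×10^-3 m².
From L = μ₀μᵣN²A/ℓ, N = √(Lℓ / (μ₀μᵣA)).
N = √[(36)(0.343) / ((4π×10⁻⁷)(3730)×2.140×10^-3)] = √(1.231×10^6) ≈ 1109.5.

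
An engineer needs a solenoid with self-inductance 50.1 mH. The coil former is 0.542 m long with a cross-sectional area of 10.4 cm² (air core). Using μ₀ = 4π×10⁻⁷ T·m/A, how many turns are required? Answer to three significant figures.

A = 10.4 cm² = 1.040×10^-3 m².
From L = μ₀N²A/ℓ, N = √(Lℓ / (μ₀A)).
N = √[(5.010×10^-2)(0.542) / ((4π×10⁻⁷)×1.040×10^-3)] = √(2.078×10^7) ≈ 4558.2.

N ≈ 4560 turns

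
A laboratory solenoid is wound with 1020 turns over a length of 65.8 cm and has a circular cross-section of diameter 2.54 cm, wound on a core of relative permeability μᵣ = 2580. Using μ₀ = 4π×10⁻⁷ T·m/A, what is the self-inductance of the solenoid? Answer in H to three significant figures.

L ≈ 2.60 H

A = π(d/2)² = π(1.270×10^-2 m)² = 5.067×10^-4 m².
For a long solenoid, L = μ₀μᵣN²A/ℓ.
L = (4π×10⁻⁷)(2580)(1020)²(5.067×10^-4)/(0.658 m) = 2.598 H.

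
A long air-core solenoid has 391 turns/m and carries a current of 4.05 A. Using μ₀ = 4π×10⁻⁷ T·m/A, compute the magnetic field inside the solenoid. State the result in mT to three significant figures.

B ≈ 1.99 mT

Inside a long solenoid, B = μ₀nI.
B = (4π×10⁻⁷)(391 m⁻¹)(4.05 A) = 1.990×10^-3 T.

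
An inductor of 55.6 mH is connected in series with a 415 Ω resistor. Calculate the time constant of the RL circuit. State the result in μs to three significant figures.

τ ≈ 134 μs

τ = L/R = (5.560×10^-2 H)/(415 Ω) = 1.340×10^-4 s.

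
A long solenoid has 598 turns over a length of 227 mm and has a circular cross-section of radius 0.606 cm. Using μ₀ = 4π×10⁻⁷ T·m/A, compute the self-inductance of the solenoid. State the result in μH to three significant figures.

A = πr² = π(6.060×10^-3 m)² = 1.154×10^-4 m².
For a long solenoid, L = μ₀N²A/ℓ.
L = (4π×10⁻⁷)(598)²(1.154×10^-4)/(0.227 m) = 2.284×10^-4 H.

L ≈ 228 μH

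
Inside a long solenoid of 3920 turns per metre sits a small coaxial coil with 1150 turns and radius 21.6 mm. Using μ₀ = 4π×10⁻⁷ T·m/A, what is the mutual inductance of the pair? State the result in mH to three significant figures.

The outer solenoid produces a uniform field B₁ = μ₀n₁I₁ across the inner coil,
so the flux linkage is N₂Φ = N₂B₁A₂ = μ₀n₁N₂A₂·I₁, giving M = μ₀n₁N₂A₂.
A₂ = πr² = π(2.160×10^-2 m)² = 1.466×10^-3 m².
M = (4π×10⁻⁷)(3920)(1150)(1.466×10^-3) = 8.303×10^-3 H.

M ≈ 8.30 mH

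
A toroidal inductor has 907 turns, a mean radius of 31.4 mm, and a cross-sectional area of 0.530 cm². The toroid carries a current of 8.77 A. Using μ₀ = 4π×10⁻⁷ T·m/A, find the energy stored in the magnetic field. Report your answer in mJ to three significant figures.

L = μ₀N²A/(2πR) = (4π×10⁻⁷)(907)²(5.300×10^-5)/(2π×3.140×10^-2) = 2.777×10^-4 H.
U = ½LI² = ½(2.777×10^-4)(8.77)² = 1.068×10^-2 J.

U ≈ 10.7 mJ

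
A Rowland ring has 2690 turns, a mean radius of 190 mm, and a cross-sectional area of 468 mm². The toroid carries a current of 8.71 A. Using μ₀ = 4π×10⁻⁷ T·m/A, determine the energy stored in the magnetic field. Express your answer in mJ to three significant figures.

L = μ₀N²A/(2πR) = (4π×10⁻⁷)(2690)²(4.680×10^-4)/(2π×0.19) = 3.5647×10^-3 H.
U = ½LI² = ½(3.5647×10^-3)(8.71)² = 0.1352 J.

U ≈ 135 mJ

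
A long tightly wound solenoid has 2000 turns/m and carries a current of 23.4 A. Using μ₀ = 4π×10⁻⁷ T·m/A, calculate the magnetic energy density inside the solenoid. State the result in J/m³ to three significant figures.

u ≈ 1380 J/m³

B = μ₀nI = (4π×10⁻⁷)(2.000×10^3)(23.4) = 5.881×10^-2 T.
u = B²/(2μ₀) = (5.881×10^-2)²/(2×4π×10⁻⁷) = 1.376×10^3 J/m³.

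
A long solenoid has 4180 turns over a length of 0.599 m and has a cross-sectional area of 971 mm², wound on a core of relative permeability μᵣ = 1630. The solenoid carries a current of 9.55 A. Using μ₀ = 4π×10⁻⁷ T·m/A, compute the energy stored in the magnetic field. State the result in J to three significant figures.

A = 971 mm² = 9.710×10^-4 m².
L = μ₀μᵣN²A/ℓ = (4π×10⁻⁷)(1630)(4180)²(9.710×10^-4)/(0.599) = 58.02 H.
U = ½LI² = ½(58.02)(9.55)² = 2.646×10^3 J.

U ≈ 2650 J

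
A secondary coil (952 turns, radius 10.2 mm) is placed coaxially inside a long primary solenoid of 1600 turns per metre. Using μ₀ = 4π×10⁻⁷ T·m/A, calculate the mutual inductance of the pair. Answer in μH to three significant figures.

M ≈ 626 μH

The outer solenoid produces a uniform field B₁ = μ₀n₁I₁ across the inner coil,
so the flux linkage is N₂Φ = N₂B₁A₂ = μ₀n₁N₂A₂·I₁, giving M = μ₀n₁N₂A₂.
A₂ = πr² = π(1.020×10^-2 m)² = 3.269×10^-4 m².
M = (4π×10⁻⁷)(1600)(952)(3.269×10^-4) = 6.256×10^-4 H.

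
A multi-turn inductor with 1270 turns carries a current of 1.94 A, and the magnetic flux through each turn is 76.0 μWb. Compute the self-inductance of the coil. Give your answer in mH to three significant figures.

L ≈ 49.8 mH

Self-inductance is defined by L = NΦ_B/I (flux linkage over current).
L = (1270)(7.600×10^-5 Wb)/(1.94 A) = 4.975×10^-2 H.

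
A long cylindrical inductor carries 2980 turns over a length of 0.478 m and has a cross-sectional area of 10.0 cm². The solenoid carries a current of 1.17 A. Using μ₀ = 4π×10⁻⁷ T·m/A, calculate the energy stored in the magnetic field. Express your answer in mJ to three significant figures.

A = 10.0 cm² = 1.000×10^-3 m².
L = μ₀N²A/ℓ = (4π×10⁻⁷)(2980)²(1.000×10^-3)/(0.478) = 2.3346×10^-2 H.
U = ½LI² = ½(2.3346×10^-2)(1.17)² = 1.598×10^-2 J.

U ≈ 16.0 mJ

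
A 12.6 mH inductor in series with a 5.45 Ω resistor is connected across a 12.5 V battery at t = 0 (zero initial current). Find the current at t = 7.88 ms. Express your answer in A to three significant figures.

τ = L/R = 1.260×10^-2/5.45 = 2.312×10^-3 s; final current I_∞ = ε/R = 12.5/5.45 = 2.294 A.
I(t) = I_∞(1 − e^(−t/τ)) with t/τ = 3.408.
I = (2.294)(1 − e^(−3.408)) = 2.218 A.

I ≈ 2.22 A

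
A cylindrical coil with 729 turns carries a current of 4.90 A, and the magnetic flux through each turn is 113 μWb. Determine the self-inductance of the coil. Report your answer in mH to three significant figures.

L ≈ 16.8 mH

Self-inductance is defined by L = NΦ_B/I (flux linkage over current).
L = (729)(1.130×10^-4 Wb)/(4.90 A) = 1.681×10^-2 H.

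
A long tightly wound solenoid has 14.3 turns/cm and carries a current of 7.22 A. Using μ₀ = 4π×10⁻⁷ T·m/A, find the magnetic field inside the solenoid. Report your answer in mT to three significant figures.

B ≈ 13.0 mT

Inside a long solenoid, B = μ₀nI.
B = (4π×10⁻⁷)(1.430×10^3 m⁻¹)(7.22 A) = 1.297×10^-2 T.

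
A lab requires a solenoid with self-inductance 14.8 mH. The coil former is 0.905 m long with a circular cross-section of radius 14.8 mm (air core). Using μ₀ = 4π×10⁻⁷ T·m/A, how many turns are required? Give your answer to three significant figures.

A = πr² = π(1.480×10^-2 m)² = 6.881×10^-4 m².
From L = μ₀N²A/ℓ, N = √(Lℓ / (μ₀A)).
N = √[(1.480×10^-2)(0.905) / ((4π×10⁻⁷)×6.881×10^-4)] = √(1.549×10^7) ≈ 3935.6.

N ≈ 3940 turns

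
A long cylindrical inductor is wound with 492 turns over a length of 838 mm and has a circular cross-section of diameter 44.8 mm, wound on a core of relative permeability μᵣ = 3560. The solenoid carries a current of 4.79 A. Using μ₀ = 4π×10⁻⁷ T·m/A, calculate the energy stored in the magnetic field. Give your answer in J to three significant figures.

U ≈ 23.4 J

A = π(d/2)² = π(2.240×10^-2 m)² = 1.576×10^-3 m².
L = μ₀μᵣN²A/ℓ = (4π×10⁻⁷)(3560)(492)²(1.576×10^-3)/(0.838) = 2.037 H.
U = ½LI² = ½(2.037)(4.79)² = 23.37 J.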